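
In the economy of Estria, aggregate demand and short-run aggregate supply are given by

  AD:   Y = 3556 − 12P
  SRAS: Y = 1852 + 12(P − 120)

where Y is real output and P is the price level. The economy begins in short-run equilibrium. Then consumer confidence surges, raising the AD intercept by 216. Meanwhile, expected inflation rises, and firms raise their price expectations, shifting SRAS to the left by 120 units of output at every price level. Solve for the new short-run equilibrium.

After both shocks: AD is Y = 3772 − 12P and SRAS is Y = 292 + 12P.
Setting them equal: 3480 = 24P, so P = 145.
Y = 3772 − 12·145 = 2032.

P = 145, Y = 2032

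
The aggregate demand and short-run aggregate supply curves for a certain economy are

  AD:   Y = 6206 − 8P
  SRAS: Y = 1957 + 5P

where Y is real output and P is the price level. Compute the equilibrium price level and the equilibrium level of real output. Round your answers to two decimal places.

Set AD = SRAS: 6206 − 8P = 1957 + 5P, so 4249 = 13P and P = 326.85.
Substituting into AD, Y = 6206 − 8P = 3591.23.

P = 326.85, Y = 3591.23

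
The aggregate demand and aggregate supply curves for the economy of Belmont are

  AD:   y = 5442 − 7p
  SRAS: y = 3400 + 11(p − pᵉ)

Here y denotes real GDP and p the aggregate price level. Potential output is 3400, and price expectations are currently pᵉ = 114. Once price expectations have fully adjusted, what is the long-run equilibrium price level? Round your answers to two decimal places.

Long-run p = 291.71

Short run: with pᵉ = 114, SRAS is y = 2146 + 11p. Setting AD = SRAS gives 3296 = 18p, so p = 183.11 and y = 5442 − 7p = 4160.22.
Output 4160.22 is above potential 3400, so over time expected prices rise and SRAS shifts left until y returns to 3400.
Long run: y = 3400 on the AD curve gives 3400 = 5442 − 7p, so p = 291.71.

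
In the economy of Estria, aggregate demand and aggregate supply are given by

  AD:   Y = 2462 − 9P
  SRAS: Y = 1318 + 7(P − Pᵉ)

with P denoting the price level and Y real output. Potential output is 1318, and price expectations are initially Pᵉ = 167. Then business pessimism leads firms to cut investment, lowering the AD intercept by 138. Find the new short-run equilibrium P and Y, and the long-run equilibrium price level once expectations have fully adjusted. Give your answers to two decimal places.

Short run: P = 135.94, Y = 1100.56. Long run: P = 111.78.

AD shifts left: new AD is Y = 2324 − 9P. With Pᵉ = 167, SRAS is Y = 149 + 7P.
Short run: 2324 − 9P = 149 + 7P gives 2175 = 16P, so P = 135.94 and Y = 2324 − 9P = 1100.56.
Y = 1100.56 is below potential 1318; expectations adjust and SRAS shifts right until Y = 1318.
Long run: on the new AD curve, 1318 = 2324 − 9P gives P = 111.78.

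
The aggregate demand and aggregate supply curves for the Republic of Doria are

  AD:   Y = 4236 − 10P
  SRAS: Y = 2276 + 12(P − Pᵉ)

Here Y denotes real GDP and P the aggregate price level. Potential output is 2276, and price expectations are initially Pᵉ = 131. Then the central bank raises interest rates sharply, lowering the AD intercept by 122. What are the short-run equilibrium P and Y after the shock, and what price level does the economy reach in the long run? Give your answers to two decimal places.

Short run: P = 155.00, Y = 2564.00. Long run: P = 183.80.

AD shifts left: new AD is Y = 4114 − 10P. With Pᵉ = 131, SRAS is Y = 704 + 12P.
Short run: 4114 − 10P = 704 + 12P gives 3410 = 22P, so P = 155.00 and Y = 4114 − 10P = 2564.00.
Y = 2564.00 is above potential 2276; expectations adjust and SRAS shifts left until Y = 2276.
Long run: on the new AD curve, 2276 = 4114 − 10P gives P = 183.80.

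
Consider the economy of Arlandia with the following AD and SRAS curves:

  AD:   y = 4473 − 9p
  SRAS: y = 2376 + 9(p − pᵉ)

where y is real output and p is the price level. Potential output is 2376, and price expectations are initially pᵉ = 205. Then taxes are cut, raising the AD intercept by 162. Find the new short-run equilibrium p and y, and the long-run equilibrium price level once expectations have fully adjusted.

Short run: p = 228, y = 2583. Long run: p = 251.

AD shifts right: new AD is y = 4635 − 9p. With pᵉ = 205, SRAS is y = 531 + 9p.
Short run: 4635 − 9p = 531 + 9p gives 4104 = 18p, so p = 228 and y = 4635 − 9·228 = 2583.
y = 2583 is above potential 2376; expectations adjust and SRAS shifts left until y = 2376.
Long run: on the new AD curve, 2376 = 4635 − 9p gives p = 251.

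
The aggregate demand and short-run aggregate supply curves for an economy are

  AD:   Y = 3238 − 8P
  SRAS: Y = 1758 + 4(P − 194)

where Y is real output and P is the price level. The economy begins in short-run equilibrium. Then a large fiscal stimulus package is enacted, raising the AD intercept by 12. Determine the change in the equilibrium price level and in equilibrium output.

This is a positive demand shock: AD shifts right.
New AD: Y = 3250 − 8P.
SRAS can be written Y = 982 + 4P.
Set AD = SRAS: 3250 − 8P = 982 + 4P, so 2268 = 12P and P = 189.
Y = 3250 − 8·189 = 1738.
Initially P = 188, Y = 1734, so ΔP = +1 and ΔY = +4.

ΔP = +1, ΔY = +4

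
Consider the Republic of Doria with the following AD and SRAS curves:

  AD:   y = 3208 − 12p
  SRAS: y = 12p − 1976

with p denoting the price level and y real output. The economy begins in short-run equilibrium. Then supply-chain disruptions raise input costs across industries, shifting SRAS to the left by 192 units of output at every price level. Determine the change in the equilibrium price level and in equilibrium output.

Δp = +8, Δy = -96

This is a negative supply shock: SRAS shifts left.
New SRAS: y = 12p − 2168.
Set AD = SRAS: 3208 − 12p = 12p − 2168, so 5376 = 24p and p = 224.
y = 3208 − 12·224 = 520.
Initially p = 216, y = 616, so Δp = +8 and Δy = -96.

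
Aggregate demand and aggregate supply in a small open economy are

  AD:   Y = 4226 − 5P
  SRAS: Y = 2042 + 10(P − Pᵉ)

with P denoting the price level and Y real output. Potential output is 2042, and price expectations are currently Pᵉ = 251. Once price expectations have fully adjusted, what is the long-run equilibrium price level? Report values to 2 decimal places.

Short run: with Pᵉ = 251, SRAS is Y = 10P − 468. Setting AD = SRAS gives 4694 = 15P, so P = 312.93 and Y = 4226 − 5P = 2661.33.
Output 2661.33 is above potential 2042, so over time expected prices rise and SRAS shifts left until Y returns to 2042.
Long run: Y = 2042 on the AD curve gives 2042 = 4226 − 5P, so P = 436.80.

Long-run P = 436.80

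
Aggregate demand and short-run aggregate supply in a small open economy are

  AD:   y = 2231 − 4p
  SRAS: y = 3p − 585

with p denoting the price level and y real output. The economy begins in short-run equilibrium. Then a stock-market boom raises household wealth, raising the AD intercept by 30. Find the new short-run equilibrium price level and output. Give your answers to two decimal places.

This is a positive demand shock: AD shifts right.
New AD: y = 2261 − 4p.
Set AD = SRAS: 2261 − 4p = 3p − 585, so 2846 = 7p and p = 406.57.
Substituting into AD, y = 634.71.

p = 406.57, y = 634.71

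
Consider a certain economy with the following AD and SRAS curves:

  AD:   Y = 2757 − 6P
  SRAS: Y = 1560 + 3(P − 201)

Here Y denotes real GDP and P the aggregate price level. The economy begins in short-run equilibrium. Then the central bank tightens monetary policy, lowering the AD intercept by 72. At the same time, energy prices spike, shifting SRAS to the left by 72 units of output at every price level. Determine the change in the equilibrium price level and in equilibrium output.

After both shocks: AD is Y = 2685 − 6P and SRAS is Y = 885 + 3P.
Setting them equal: 1800 = 9P, so P = 200.
Y = 2685 − 6·200 = 1485.
Initially P = 200, Y = 1557, so ΔP = +0 and ΔY = -72.

ΔP = +0, ΔY = -72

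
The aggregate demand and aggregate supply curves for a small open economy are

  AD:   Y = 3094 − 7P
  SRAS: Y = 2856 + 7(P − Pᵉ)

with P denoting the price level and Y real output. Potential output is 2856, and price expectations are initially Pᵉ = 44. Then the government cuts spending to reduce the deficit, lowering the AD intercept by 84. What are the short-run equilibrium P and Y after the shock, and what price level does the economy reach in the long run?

AD shifts left: new AD is Y = 3010 − 7P. With Pᵉ = 44, SRAS is Y = 2548 + 7P.
Short run: 3010 − 7P = 2548 + 7P gives 462 = 14P, so P = 33 and Y = 3010 − 7·33 = 2779.
Y = 2779 is below potential 2856; expectations adjust and SRAS shifts right until Y = 2856.
Long run: on the new AD curve, 2856 = 3010 − 7P gives P = 22.

Short run: P = 33, Y = 2779. Long run: P = 22.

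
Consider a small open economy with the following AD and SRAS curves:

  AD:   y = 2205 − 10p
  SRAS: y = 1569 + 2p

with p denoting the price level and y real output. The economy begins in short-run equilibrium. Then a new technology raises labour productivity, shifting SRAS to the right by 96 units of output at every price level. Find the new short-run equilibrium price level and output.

p = 45, y = 1755

This is a positive supply shock: SRAS shifts right.
New SRAS: y = 1665 + 2p.
Set AD = SRAS: 2205 − 10p = 1665 + 2p, so 540 = 12p and p = 45.
y = 2205 − 10·45 = 1755.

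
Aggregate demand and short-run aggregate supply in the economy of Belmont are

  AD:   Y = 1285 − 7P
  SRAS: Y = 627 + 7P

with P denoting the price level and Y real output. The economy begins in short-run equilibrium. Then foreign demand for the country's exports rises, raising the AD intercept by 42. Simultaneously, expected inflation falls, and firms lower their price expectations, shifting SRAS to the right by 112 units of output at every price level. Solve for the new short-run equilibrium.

After both shocks: AD is Y = 1327 − 7P and SRAS is Y = 739 + 7P.
Setting them equal: 588 = 14P, so P = 42.
Y = 1327 − 7·42 = 1033.

P = 42, Y = 1033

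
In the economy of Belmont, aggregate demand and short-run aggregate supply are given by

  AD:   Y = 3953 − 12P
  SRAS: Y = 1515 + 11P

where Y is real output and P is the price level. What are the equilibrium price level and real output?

Set AD = SRAS: 3953 − 12P = 1515 + 11P, so 2438 = 23P and P = 106.
Then Y = 3953 − 12·106 = 2681.

P = 106, Y = 2681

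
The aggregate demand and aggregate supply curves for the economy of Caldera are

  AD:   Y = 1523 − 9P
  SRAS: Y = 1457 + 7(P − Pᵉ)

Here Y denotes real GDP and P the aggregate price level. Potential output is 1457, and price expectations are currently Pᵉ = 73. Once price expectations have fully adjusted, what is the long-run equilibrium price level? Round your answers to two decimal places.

Long-run P = 7.33

Short run: with Pᵉ = 73, SRAS is Y = 946 + 7P. Setting AD = SRAS gives 577 = 16P, so P = 36.06 and Y = 1523 − 9P = 1198.44.
Output 1198.44 is below potential 1457, so over time expected prices fall and SRAS shifts right until Y returns to 1457.
Long run: Y = 1457 on the AD curve gives 1457 = 1523 − 9P, so P = 7.33.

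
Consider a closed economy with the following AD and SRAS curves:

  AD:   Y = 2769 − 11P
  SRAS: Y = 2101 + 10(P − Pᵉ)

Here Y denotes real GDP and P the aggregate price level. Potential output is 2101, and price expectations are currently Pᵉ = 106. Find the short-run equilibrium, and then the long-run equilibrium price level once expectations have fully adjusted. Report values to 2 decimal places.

Short run: with Pᵉ = 106, SRAS is Y = 1041 + 10P. Setting AD = SRAS gives 1728 = 21P, so P = 82.29 and Y = 2769 − 11P = 1863.86.
Output 1863.86 is below potential 2101, so over time expected prices fall and SRAS shifts right until Y returns to 2101.
Long run: Y = 2101 on the AD curve gives 2101 = 2769 − 11P, so P = 60.73.

Short run: P = 82.29, Y = 1863.86. Long run: P = 60.73.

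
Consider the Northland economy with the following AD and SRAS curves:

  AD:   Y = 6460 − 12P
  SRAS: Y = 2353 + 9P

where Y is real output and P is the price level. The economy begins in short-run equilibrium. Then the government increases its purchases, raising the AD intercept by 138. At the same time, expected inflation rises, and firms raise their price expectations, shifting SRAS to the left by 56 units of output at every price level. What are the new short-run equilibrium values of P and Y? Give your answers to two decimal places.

After both shocks: AD is Y = 6598 − 12P and SRAS is Y = 2297 + 9P.
Setting them equal: 4301 = 21P, so P = 204.81.
Substituting into AD, Y = 4140.29.

P = 204.81, Y = 4140.29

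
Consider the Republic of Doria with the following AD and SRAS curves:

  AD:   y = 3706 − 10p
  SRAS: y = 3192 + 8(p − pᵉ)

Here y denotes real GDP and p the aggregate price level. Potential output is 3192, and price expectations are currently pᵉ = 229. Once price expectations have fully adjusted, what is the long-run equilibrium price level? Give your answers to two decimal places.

Short run: with pᵉ = 229, SRAS is y = 1360 + 8p. Setting AD = SRAS gives 2346 = 18p, so p = 130.33 and y = 3706 − 10p = 2402.67.
Output 2402.67 is below potential 3192, so over time expected prices fall and SRAS shifts right until y returns to 3192.
Long run: y = 3192 on the AD curve gives 3192 = 3706 − 10p, so p = 51.40.

Long-run p = 51.40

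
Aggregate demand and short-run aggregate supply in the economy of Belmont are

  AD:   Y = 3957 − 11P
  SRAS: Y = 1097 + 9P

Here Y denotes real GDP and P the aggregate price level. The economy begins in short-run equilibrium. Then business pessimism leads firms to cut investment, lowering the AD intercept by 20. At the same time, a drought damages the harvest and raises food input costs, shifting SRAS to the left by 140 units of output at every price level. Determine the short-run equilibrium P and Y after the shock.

After both shocks: AD is Y = 3937 − 11P and SRAS is Y = 957 + 9P.
Setting them equal: 2980 = 20P, so P = 149.
Y = 3937 − 11·149 = 2298.

P = 149, Y = 2298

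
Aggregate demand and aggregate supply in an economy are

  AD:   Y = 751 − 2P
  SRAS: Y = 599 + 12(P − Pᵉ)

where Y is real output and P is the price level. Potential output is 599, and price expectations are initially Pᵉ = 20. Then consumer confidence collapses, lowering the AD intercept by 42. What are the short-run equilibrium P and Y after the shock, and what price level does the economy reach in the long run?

AD shifts left: new AD is Y = 709 − 2P. With Pᵉ = 20, SRAS is Y = 359 + 12P.
Short run: 709 − 2P = 359 + 12P gives 350 = 14P, so P = 25 and Y = 709 − 2·25 = 659.
Y = 659 is above potential 599; expectations adjust and SRAS shifts left until Y = 599.
Long run: on the new AD curve, 599 = 709 − 2P gives P = 55.

Short run: P = 25, Y = 659. Long run: P = 55.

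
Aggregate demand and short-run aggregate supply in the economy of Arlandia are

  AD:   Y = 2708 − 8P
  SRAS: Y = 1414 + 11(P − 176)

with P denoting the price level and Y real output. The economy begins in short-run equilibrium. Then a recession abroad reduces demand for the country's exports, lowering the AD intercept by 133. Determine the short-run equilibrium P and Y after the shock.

P = 163, Y = 1271

This is a negative demand shock: AD shifts left.
New AD: Y = 2575 − 8P.
SRAS can be written Y = 11P − 522.
Set AD = SRAS: 2575 − 8P = 11P − 522, so 3097 = 19P and P = 163.
Y = 2575 − 8·163 = 1271.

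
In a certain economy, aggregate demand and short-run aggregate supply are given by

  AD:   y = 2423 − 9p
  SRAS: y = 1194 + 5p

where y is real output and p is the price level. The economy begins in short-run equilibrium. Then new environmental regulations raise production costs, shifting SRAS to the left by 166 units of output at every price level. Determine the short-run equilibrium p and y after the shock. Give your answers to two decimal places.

This is a negative supply shock: SRAS shifts left.
New SRAS: y = 1028 + 5p.
Set AD = SRAS: 2423 − 9p = 1028 + 5p, so 1395 = 14p and p = 99.64.
Substituting into AD, y = 1526.21.

p = 99.64, y = 1526.21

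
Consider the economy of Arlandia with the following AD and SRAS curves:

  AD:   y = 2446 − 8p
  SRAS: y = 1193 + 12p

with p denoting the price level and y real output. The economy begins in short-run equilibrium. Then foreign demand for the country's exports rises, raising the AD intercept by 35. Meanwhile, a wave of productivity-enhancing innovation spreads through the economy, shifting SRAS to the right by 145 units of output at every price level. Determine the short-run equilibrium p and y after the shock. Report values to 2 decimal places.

After both shocks: AD is y = 2481 − 8p and SRAS is y = 1338 + 12p.
Setting them equal: 1143 = 20p, so p = 57.15.
Substituting into AD, y = 2023.80.

p = 57.15, y = 2023.80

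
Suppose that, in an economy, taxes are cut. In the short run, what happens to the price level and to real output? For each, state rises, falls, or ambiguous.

This is a positive demand shock: AD shifts right.
Moving along the upward-sloping SRAS curve, P rises and Y rises.

Price level: rises; output: rises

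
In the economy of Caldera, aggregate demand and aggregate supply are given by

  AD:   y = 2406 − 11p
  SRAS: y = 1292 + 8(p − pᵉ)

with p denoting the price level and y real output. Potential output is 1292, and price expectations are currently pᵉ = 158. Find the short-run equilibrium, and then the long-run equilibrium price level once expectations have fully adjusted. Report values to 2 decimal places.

Short run: with pᵉ = 158, SRAS is y = 28 + 8p. Setting AD = SRAS gives 2378 = 19p, so p = 125.16 and y = 2406 − 11p = 1029.26.
Output 1029.26 is below potential 1292, so over time expected prices fall and SRAS shifts right until y returns to 1292.
Long run: y = 1292 on the AD curve gives 1292 = 2406 − 11p, so p = 101.27.

Short run: p = 125.16, y = 1029.26. Long run: p = 101.27.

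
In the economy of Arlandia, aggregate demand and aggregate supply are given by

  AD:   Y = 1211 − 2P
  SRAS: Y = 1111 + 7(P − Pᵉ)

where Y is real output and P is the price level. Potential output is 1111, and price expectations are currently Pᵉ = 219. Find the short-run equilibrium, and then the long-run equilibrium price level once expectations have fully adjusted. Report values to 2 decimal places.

Short run: with Pᵉ = 219, SRAS is Y = 7P − 422. Setting AD = SRAS gives 1633 = 9P, so P = 181.44 and Y = 1211 − 2P = 848.11.
Output 848.11 is below potential 1111, so over time expected prices fall and SRAS shifts right until Y returns to 1111.
Long run: Y = 1111 on the AD curve gives 1111 = 1211 − 2P, so P = 50.00.

Short run: P = 181.44, Y = 848.11. Long run: P = 50.00.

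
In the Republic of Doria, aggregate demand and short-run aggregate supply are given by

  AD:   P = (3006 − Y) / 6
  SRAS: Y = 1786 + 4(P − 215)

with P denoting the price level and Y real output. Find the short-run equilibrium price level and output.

P = 208, Y = 1758

Write SRAS as Y = 1786 + 4P − 860 = 926 + 4P.
Rearrange AD to Y = 3006 − 6P.
Set AD = SRAS: 3006 − 6P = 926 + 4P, so 2080 = 10P and P = 208.
Then Y = 3006 − 6·208 = 1758.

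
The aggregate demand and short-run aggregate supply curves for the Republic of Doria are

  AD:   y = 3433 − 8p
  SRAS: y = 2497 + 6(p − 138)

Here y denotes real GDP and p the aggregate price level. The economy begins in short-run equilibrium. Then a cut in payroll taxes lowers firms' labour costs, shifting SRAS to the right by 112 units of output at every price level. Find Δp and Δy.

Δp = -8, Δy = +64

This is a positive supply shock: SRAS shifts right.
New SRAS: y = 1781 + 6p.
Set AD = SRAS: 3433 − 8p = 1781 + 6p, so 1652 = 14p and p = 118.
y = 3433 − 8·118 = 2489.
Initially p = 126, y = 2425, so Δp = -8 and Δy = +64.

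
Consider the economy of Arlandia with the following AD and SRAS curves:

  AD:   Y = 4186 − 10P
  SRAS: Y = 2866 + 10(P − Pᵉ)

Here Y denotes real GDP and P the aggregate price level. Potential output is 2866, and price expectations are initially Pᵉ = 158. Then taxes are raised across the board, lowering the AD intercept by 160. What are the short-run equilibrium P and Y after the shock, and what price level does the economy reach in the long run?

AD shifts left: new AD is Y = 4026 − 10P. With Pᵉ = 158, SRAS is Y = 1286 + 10P.
Short run: 4026 − 10P = 1286 + 10P gives 2740 = 20P, so P = 137 and Y = 4026 − 10·137 = 2656.
Y = 2656 is below potential 2866; expectations adjust and SRAS shifts right until Y = 2866.
Long run: on the new AD curve, 2866 = 4026 − 10P gives P = 116.

Short run: P = 137, Y = 2656. Long run: P = 116.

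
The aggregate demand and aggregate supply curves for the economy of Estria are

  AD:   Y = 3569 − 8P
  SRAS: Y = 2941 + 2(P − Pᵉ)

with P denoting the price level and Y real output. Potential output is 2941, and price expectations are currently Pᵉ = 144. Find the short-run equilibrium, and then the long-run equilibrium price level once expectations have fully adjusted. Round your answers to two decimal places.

Short run: P = 91.60, Y = 2836.20. Long run: P = 78.50.

Short run: with Pᵉ = 144, SRAS is Y = 2653 + 2P. Setting AD = SRAS gives 916 = 10P, so P = 91.60 and Y = 3569 − 8P = 2836.20.
Output 2836.20 is below potential 2941, so over time expected prices fall and SRAS shifts right until Y returns to 2941.
Long run: Y = 2941 on the AD curve gives 2941 = 3569 − 8P, so P = 78.50.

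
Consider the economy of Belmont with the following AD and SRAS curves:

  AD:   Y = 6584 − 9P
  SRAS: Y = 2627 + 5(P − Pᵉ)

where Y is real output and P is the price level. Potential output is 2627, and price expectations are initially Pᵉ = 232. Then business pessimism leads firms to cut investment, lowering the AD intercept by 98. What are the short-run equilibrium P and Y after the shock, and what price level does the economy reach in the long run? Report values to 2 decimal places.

AD shifts left: new AD is Y = 6486 − 9P. With Pᵉ = 232, SRAS is Y = 1467 + 5P.
Short run: 6486 − 9P = 1467 + 5P gives 5019 = 14P, so P = 358.50 and Y = 6486 − 9P = 3259.50.
Y = 3259.50 is above potential 2627; expectations adjust and SRAS shifts left until Y = 2627.
Long run: on the new AD curve, 2627 = 6486 − 9P gives P = 428.78.

Short run: P = 358.50, Y = 3259.50. Long run: P = 428.78.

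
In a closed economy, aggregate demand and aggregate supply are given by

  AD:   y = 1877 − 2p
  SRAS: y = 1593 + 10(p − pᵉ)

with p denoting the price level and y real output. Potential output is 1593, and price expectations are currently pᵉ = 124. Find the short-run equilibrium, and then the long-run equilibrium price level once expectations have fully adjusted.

Short run: with pᵉ = 124, SRAS is y = 353 + 10p. Setting AD = SRAS gives 1524 = 12p, so p = 127 and y = 1877 − 2·127 = 1623.
Output 1623 is above potential 1593, so over time expected prices rise and SRAS shifts left until y returns to 1593.
Long run: y = 1593 on the AD curve gives 1593 = 1877 − 2p, so p = 142.

Short run: p = 127, y = 1623. Long run: p = 142.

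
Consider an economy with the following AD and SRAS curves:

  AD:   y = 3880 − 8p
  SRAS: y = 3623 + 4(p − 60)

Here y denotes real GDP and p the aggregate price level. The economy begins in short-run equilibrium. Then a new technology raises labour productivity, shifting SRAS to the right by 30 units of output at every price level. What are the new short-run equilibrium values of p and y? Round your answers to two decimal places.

p = 38.92, y = 3568.67

This is a positive supply shock: SRAS shifts right.
New SRAS: y = 3413 + 4p.
Set AD = SRAS: 3880 − 8p = 3413 + 4p, so 467 = 12p and p = 38.92.
Substituting into AD, y = 3568.67.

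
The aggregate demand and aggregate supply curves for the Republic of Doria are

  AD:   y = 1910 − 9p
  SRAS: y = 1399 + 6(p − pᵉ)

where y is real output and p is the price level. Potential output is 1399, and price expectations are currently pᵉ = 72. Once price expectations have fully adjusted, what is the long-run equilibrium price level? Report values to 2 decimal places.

Short run: with pᵉ = 72, SRAS is y = 967 + 6p. Setting AD = SRAS gives 943 = 15p, so p = 62.87 and y = 1910 − 9p = 1344.20.
Output 1344.20 is below potential 1399, so over time expected prices fall and SRAS shifts right until y returns to 1399.
Long run: y = 1399 on the AD curve gives 1399 = 1910 − 9p, so p = 56.78.

Long-run p = 56.78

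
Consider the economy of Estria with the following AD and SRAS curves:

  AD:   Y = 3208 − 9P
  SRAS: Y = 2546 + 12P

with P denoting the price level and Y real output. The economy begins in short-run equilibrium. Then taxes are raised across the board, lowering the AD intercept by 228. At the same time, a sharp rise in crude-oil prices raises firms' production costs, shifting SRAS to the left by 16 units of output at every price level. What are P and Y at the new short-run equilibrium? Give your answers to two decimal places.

P = 21.43, Y = 2787.14

After both shocks: AD is Y = 2980 − 9P and SRAS is Y = 2530 + 12P.
Setting them equal: 450 = 21P, so P = 21.43.
Substituting into AD, Y = 2787.14.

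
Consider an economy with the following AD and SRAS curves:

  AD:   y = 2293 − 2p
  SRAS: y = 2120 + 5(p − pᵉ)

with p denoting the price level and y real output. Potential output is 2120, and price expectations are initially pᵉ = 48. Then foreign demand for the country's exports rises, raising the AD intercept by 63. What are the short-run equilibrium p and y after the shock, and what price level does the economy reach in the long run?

Short run: p = 68, y = 2220. Long run: p = 118.

AD shifts right: new AD is y = 2356 − 2p. With pᵉ = 48, SRAS is y = 1880 + 5p.
Short run: 2356 − 2p = 1880 + 5p gives 476 = 7p, so p = 68 and y = 2356 − 2·68 = 2220.
y = 2220 is above potential 2120; expectations adjust and SRAS shifts left until y = 2120.
Long run: on the new AD curve, 2120 = 2356 − 2p gives p = 118.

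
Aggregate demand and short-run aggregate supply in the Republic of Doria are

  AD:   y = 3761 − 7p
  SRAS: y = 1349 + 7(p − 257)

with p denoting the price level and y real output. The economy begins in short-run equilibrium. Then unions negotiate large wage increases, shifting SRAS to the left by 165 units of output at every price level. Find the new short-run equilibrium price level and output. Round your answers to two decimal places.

This is a negative supply shock: SRAS shifts left.
New SRAS: y = 7p − 615.
Set AD = SRAS: 3761 − 7p = 7p − 615, so 4376 = 14p and p = 312.57.
Substituting into AD, y = 1573.00.

p = 312.57, y = 1573.00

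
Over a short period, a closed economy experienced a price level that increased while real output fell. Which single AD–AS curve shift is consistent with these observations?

P rose and Y fell. An AD shift moves P and Y in the same direction; an SRAS shift moves them in opposite directions.
Here P and Y moved in opposite directions, so the SRAS curve shifted.
Since Y fell, SRAS shifted left.

SRAS shifted left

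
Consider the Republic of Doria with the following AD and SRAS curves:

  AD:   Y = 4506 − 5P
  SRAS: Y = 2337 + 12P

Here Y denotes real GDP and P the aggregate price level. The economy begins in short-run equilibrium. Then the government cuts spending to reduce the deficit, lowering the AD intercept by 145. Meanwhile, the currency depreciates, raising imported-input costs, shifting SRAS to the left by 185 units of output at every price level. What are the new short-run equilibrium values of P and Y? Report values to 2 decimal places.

After both shocks: AD is Y = 4361 − 5P and SRAS is Y = 2152 + 12P.
Setting them equal: 2209 = 17P, so P = 129.94.
Substituting into AD, Y = 3711.29.

P = 129.94, Y = 3711.29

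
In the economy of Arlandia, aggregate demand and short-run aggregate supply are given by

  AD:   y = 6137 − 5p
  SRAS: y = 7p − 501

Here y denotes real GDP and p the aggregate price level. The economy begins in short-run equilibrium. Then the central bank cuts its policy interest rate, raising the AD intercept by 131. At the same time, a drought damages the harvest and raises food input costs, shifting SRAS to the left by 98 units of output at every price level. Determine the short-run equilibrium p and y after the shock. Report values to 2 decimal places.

After both shocks: AD is y = 6268 − 5p and SRAS is y = 7p − 599.
Setting them equal: 6867 = 12p, so p = 572.25.
Substituting into AD, y = 3406.75.

p = 572.25, y = 3406.75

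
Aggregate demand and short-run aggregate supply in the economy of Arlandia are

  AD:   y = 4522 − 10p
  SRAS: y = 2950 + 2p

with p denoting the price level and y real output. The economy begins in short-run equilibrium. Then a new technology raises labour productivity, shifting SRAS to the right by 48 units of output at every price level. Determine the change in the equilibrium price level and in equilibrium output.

This is a positive supply shock: SRAS shifts right.
New SRAS: y = 2998 + 2p.
Set AD = SRAS: 4522 − 10p = 2998 + 2p, so 1524 = 12p and p = 127.
y = 4522 − 10·127 = 3252.
Initially p = 131, y = 3212, so Δp = -4 and Δy = +40.

Δp = -4, Δy = +40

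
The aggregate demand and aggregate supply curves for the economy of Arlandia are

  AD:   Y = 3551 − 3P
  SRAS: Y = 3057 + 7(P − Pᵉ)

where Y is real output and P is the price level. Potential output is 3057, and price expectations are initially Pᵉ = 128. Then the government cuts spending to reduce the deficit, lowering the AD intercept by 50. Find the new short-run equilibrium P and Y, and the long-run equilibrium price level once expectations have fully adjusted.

Short run: P = 134, Y = 3099. Long run: P = 148.

AD shifts left: new AD is Y = 3501 − 3P. With Pᵉ = 128, SRAS is Y = 2161 + 7P.
Short run: 3501 − 3P = 2161 + 7P gives 1340 = 10P, so P = 134 and Y = 3501 − 3·134 = 3099.
Y = 3099 is above potential 3057; expectations adjust and SRAS shifts left until Y = 3057.
Long run: on the new AD curve, 3057 = 3501 − 3P gives P = 148.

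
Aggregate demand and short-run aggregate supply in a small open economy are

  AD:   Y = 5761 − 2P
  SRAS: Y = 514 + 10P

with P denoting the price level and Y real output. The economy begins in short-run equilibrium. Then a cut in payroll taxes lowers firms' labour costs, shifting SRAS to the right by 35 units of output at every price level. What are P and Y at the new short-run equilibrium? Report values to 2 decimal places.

P = 434.33, Y = 4892.33

This is a positive supply shock: SRAS shifts right.
New SRAS: Y = 549 + 10P.
Set AD = SRAS: 5761 − 2P = 549 + 10P, so 5212 = 12P and P = 434.33.
Substituting into AD, Y = 4892.33.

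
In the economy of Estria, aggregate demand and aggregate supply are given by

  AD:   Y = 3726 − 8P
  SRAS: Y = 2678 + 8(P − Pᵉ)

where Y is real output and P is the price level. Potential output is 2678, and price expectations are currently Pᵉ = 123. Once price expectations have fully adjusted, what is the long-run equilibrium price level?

Long-run P = 131

Short run: with Pᵉ = 123, SRAS is Y = 1694 + 8P. Setting AD = SRAS gives 2032 = 16P, so P = 127 and Y = 3726 − 8·127 = 2710.
Output 2710 is above potential 2678, so over time expected prices rise and SRAS shifts left until Y returns to 2678.
Long run: Y = 2678 on the AD curve gives 2678 = 3726 − 8P, so P = 131.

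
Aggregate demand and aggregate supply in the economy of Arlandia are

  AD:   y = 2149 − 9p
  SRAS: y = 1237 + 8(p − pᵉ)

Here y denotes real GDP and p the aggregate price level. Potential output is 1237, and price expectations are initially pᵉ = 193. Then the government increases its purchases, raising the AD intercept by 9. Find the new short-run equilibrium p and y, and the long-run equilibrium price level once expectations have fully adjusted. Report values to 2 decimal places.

Short run: p = 145.00, y = 853.00. Long run: p = 102.33.

AD shifts right: new AD is y = 2158 − 9p. With pᵉ = 193, SRAS is y = 8p − 307.
Short run: 2158 − 9p = 8p − 307 gives 2465 = 17p, so p = 145.00 and y = 2158 − 9p = 853.00.
y = 853.00 is below potential 1237; expectations adjust and SRAS shifts right until y = 1237.
Long run: on the new AD curve, 1237 = 2158 − 9p gives p = 102.33.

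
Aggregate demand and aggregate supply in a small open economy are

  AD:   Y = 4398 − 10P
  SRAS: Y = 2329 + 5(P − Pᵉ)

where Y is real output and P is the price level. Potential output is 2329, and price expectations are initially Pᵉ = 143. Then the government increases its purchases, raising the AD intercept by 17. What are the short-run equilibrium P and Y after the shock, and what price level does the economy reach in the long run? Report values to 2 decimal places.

Short run: P = 186.73, Y = 2547.67. Long run: P = 208.60.

AD shifts right: new AD is Y = 4415 − 10P. With Pᵉ = 143, SRAS is Y = 1614 + 5P.
Short run: 4415 − 10P = 1614 + 5P gives 2801 = 15P, so P = 186.73 and Y = 4415 − 10P = 2547.67.
Y = 2547.67 is above potential 2329; expectations adjust and SRAS shifts left until Y = 2329.
Long run: on the new AD curve, 2329 = 4415 − 10P gives P = 208.60.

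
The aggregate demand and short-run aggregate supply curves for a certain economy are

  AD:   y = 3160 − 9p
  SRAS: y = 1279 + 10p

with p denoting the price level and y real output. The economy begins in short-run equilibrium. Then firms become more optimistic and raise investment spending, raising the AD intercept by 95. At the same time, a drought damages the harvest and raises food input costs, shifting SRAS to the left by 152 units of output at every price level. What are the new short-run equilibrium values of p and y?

After both shocks: AD is y = 3255 − 9p and SRAS is y = 1127 + 10p.
Setting them equal: 2128 = 19p, so p = 112.
y = 3255 − 9·112 = 2247.

p = 112, y = 2247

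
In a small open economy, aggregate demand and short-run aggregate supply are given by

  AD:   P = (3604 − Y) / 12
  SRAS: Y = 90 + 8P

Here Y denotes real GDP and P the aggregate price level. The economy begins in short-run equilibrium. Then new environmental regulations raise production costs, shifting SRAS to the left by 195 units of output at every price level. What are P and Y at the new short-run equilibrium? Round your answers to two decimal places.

P = 185.45, Y = 1378.60

This is a negative supply shock: SRAS shifts left.
New SRAS: Y = 8P − 105.
Set AD = SRAS: 3604 − 12P = 8P − 105, so 3709 = 20P and P = 185.45.
Substituting into AD, Y = 1378.60.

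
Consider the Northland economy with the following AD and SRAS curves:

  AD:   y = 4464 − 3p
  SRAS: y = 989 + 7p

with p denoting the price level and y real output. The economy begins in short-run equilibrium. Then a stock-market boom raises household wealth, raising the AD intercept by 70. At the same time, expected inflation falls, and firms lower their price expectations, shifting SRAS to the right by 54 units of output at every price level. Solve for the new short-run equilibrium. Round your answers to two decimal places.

After both shocks: AD is y = 4534 − 3p and SRAS is y = 1043 + 7p.
Setting them equal: 3491 = 10p, so p = 349.10.
Substituting into AD, y = 3486.70.

p = 349.10, y = 3486.70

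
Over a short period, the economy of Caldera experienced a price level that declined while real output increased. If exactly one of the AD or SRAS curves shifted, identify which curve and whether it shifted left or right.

SRAS shifted right

P fell and Y rose. An AD shift moves P and Y in the same direction; an SRAS shift moves them in opposite directions.
Here P and Y moved in opposite directions, so the SRAS curve shifted.
Since Y rose, SRAS shifted right.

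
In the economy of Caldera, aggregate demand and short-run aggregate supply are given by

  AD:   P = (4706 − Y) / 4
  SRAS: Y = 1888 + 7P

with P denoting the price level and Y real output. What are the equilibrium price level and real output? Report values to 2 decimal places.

P = 256.18, Y = 3681.27

Rearrange AD to Y = 4706 − 4P.
Set AD = SRAS: 4706 − 4P = 1888 + 7P, so 2818 = 11P and P = 256.18.
Substituting into AD, Y = 4706 − 4P = 3681.27.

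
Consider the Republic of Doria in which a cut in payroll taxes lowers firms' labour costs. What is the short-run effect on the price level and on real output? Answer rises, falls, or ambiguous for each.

Price level: falls; output: rises

This is a favourable supply shock: SRAS shifts right.
Moving along the downward-sloping AD curve, P falls and Y rises.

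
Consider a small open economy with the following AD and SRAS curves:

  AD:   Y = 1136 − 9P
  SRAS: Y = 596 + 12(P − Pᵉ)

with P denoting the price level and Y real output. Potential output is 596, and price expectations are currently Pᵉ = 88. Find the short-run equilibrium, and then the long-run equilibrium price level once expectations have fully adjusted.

Short run: with Pᵉ = 88, SRAS is Y = 12P − 460. Setting AD = SRAS gives 1596 = 21P, so P = 76 and Y = 1136 − 9·76 = 452.
Output 452 is below potential 596, so over time expected prices fall and SRAS shifts right until Y returns to 596.
Long run: Y = 596 on the AD curve gives 596 = 1136 − 9P, so P = 60.

Short run: P = 76, Y = 452. Long run: P = 60.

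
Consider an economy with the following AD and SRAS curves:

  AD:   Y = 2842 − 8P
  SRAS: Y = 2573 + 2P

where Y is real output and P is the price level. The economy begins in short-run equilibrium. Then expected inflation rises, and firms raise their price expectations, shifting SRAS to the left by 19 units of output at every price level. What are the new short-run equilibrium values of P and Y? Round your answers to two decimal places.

P = 28.80, Y = 2611.60

This is a negative supply shock: SRAS shifts left.
New SRAS: Y = 2554 + 2P.
Set AD = SRAS: 2842 − 8P = 2554 + 2P, so 288 = 10P and P = 28.80.
Substituting into AD, Y = 2611.60.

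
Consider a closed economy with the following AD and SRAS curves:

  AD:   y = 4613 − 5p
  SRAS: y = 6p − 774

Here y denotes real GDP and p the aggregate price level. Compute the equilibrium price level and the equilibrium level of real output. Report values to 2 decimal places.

p = 489.73, y = 2164.36

Set AD = SRAS: 4613 − 5p = 6p − 774, so 5387 = 11p and p = 489.73.
Substituting into AD, y = 4613 − 5p = 2164.36.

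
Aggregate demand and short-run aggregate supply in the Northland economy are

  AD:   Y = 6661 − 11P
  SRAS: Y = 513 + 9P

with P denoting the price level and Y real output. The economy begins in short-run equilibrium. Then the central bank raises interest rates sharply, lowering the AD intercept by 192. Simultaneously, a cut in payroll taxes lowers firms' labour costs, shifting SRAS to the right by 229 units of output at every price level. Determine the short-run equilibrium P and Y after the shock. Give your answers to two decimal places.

P = 286.35, Y = 3319.15

After both shocks: AD is Y = 6469 − 11P and SRAS is Y = 742 + 9P.
Setting them equal: 5727 = 20P, so P = 286.35.
Substituting into AD, Y = 3319.15.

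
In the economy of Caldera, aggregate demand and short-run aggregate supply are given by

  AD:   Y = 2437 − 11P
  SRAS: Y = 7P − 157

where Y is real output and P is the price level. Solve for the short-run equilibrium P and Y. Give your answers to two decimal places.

P = 144.11, Y = 851.78

Set AD = SRAS: 2437 − 11P = 7P − 157, so 2594 = 18P and P = 144.11.
Substituting into AD, Y = 2437 − 11P = 851.78.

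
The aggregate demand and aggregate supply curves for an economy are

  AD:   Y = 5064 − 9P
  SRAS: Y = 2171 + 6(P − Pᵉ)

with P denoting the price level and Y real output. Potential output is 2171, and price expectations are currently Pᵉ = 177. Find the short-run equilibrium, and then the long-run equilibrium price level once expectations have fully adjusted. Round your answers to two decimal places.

Short run: with Pᵉ = 177, SRAS is Y = 1109 + 6P. Setting AD = SRAS gives 3955 = 15P, so P = 263.67 and Y = 5064 − 9P = 2691.00.
Output 2691.00 is above potential 2171, so over time expected prices rise and SRAS shifts left until Y returns to 2171.
Long run: Y = 2171 on the AD curve gives 2171 = 5064 − 9P, so P = 321.44.

Short run: P = 263.67, Y = 2691.00. Long run: P = 321.44.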